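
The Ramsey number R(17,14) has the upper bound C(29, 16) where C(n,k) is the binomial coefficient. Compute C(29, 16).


R(17,14) <= C(17+14-2, 17-1) = C(29, 16)
C(29, 16) = 29! / (16! * 13!)
= 67863915

67863915


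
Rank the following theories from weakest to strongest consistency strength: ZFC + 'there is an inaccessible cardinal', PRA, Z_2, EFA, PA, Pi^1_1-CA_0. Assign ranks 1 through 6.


Ordering by consistency strength:
1. EFA
2. PRA
3. PA
4. Pi^1_1-CA_0
5. Z_2
6. ZFC + 'there is an inaccessible cardinal'


ZFC + 'there is an inaccessible cardinal'=6, PRA=2, Z_2=5, EFA=1, PA=3, Pi^1_1-CA_0=4


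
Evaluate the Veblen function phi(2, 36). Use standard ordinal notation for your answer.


phi(2, 36):
phi(2, beta) = zeta_beta (the beta-th zeta number, fixed point of epsilon).
phi(2, 36) = zeta_36

zeta_36


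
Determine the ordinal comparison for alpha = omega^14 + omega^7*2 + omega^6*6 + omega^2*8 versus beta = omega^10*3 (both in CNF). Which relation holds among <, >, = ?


Compare term by term from highest exponent:
alpha = omega^14 + omega^7*2 + omega^6*6 + omega^2*8
beta = omega^10*3
Term 1: alpha has omega^14*1, beta has omega^10*3
Term 2: alpha has omega^7*2, beta has omega^0*0
Term 3: alpha has omega^6*6, beta has omega^0*0
Term 4: alpha has omega^2*8, beta has omega^0*0
Result: alpha > beta

alpha > beta


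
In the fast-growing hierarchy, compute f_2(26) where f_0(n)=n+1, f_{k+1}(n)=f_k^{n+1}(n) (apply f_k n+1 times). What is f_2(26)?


f_2(26) = f_1^27(26)
f_1(m) = 2m + 1.
Iterating: f_1^k(n) = 2^k*(n+1) - 1.
f_2(26) = 2^27*(26+1) - 1 = 134217728*27 - 1 = 3623878655

3623878655


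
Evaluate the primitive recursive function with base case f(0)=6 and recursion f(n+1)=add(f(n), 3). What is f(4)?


f(0) = 6
f(1) = add(f(0), 3) = add(6, 3) = 9
f(2) = add(f(1), 3) = add(9, 3) = 12
f(3) = add(f(2), 3) = add(12, 3) = 15
f(4) = add(f(3), 3) = add(15, 3) = 18


18


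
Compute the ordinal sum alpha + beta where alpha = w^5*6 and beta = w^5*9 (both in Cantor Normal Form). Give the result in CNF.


Ordinal addition w^5*6 + w^5*9:
Both terms have the same exponent 5.
w^e*c + w^e*d = w^e*(c+d).
Result = w^5*(6+9) = w^5*15

w^5*15


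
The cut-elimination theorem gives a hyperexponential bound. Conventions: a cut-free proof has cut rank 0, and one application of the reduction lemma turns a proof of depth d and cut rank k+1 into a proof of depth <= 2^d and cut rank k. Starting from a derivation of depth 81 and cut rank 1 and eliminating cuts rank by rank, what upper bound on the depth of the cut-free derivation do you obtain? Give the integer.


Each rank reduction sends depth d to at most 2^d; cut rank r needs r reductions.
2_0(81) = 81
2_1(81) = 2^81 = 2417851639229258349412352
Cut-free depth bound = 2417851639229258349412352

2417851639229258349412352


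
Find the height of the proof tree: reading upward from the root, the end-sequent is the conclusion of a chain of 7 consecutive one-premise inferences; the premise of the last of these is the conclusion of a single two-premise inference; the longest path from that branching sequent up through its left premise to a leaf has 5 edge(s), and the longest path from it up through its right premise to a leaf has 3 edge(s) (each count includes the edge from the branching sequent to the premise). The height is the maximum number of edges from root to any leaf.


Longest path through the left premise: 5 edges (measured from the branching sequent)
Longest path through the right premise: 3 edges
Height of the subtree rooted at the branching sequent: max(5, 3) = 5
The branching sequent sits 7 edges above the root (the chain of one-premise inferences), so height = 5 + 7 = 12

12


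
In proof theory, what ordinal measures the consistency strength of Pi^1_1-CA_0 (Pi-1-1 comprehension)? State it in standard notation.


The proof-theoretic ordinal of Pi^1_1-CA_0 (Pi-1-1 comprehension) is a standard result in ordinal analysis.
This ordinal is the supremum of order types of primitive recursive well-orderings
that the theory can prove to be well-ordered.
For Pi^1_1-CA_0 (Pi-1-1 comprehension), the proof-theoretic ordinal is psi_0(Omega_omega).

psi_0(Omega_omega)


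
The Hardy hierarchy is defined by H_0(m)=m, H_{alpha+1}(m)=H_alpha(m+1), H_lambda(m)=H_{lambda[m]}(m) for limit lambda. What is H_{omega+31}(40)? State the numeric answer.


H_{omega+31}(40):
Unwind the 31 successor steps: H_{omega+31}(40) = H_omega(40+31) = H_omega(71).
H_omega(m) = H_m(m) = m + m = 2m.
Result = 2 * 71 = 142

142


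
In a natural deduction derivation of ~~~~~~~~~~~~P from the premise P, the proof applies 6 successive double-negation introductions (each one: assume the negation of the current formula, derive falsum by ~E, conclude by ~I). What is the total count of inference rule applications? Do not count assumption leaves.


Each double-negation introduction (from C infer ~~C) uses 2 inference nodes: one ~E (C and ~C give falsum) and one ~I (discharge ~C).
6 double negations = 6 * 2 = 12 inference nodes.

12


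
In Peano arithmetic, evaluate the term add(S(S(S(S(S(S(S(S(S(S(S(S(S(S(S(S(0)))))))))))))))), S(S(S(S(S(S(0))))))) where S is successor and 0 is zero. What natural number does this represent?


add(S^16(0), S^6(0)):
S^16(0) = 16
S^6(0) = 6
16 + 6 = 22

22


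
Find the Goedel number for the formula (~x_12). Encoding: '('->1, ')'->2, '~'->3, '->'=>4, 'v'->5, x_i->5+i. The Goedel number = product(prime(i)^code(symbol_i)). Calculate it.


Formula: (~x_12)
Symbol codes: [1, 3, 17, 2]
Primes: [2, 3, 5, 7]
p_1^1 = 2^1 = 2
p_2^3 = 3^3 = 27
p_3^17 = 5^17 = 762939453125
p_4^2 = 7^2 = 49
Product = 2018737792968750

2018737792968750


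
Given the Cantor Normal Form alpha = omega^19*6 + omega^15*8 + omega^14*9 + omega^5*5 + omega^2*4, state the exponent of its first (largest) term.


CNF: omega^19*6 + omega^15*8 + omega^14*9 + omega^5*5 + omega^2*4
The leading term is omega^19*6, which has exponent 19.

19


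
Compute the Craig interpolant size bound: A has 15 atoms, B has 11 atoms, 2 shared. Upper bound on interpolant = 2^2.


Shared atoms = 2
Craig interpolant size bound = 2^2
= 4

4


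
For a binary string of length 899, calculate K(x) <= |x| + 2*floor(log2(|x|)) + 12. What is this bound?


floor(log2(899)) = 9
2 * 9 = 18
K(x) <= 899 + 18 + 12 = 929

929


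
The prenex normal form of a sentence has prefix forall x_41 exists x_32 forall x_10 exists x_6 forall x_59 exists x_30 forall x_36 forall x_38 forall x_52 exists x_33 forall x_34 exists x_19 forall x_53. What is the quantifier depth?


Quantifier prefix has 13 quantifier symbols.
Quantifier depth = 13

13


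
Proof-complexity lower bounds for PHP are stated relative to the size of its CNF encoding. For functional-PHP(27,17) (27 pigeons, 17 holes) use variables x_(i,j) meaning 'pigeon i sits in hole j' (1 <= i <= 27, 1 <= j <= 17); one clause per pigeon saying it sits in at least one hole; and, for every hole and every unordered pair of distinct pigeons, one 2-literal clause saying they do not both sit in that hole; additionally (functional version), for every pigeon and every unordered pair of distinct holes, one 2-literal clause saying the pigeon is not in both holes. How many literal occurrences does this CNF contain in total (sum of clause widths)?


functional-PHP(27,17): 27 pigeons, 17 holes, 27*17 = 459 variables.
- pigeon clauses: one per pigeon -> 27 clauses of width 17 -> 459 literals
- hole clauses: 17 holes * C(27,2) = 17 * 351 -> 5967 clauses of width 2 -> 11934 literals
- functional clauses: 27 pigeons * C(17,2) = 27 * 136 -> 3672 clauses of width 2 -> 7344 literals
Total literal occurrences = 459 + 11934 + 7344 = 19737

19737


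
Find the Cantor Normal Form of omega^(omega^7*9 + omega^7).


omega^(omega^7*9 + omega^7):
Both terms of the exponent have the same exponent 7, so they merge: omega^7*9 + omega^7 = omega^7*(9+1) = omega^7*10.
omega raised to a CNF ordinal is a single CNF term: Result = omega^(omega^7*10)

omega^(omega^7*10)


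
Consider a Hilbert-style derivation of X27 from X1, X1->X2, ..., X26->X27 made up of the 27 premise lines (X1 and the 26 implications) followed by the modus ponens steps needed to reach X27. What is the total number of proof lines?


We have 27 premise lines: X1 and 26 implications.
Each implication is detached once by MP, giving 26 MP lines.
27 premise lines + 26 MP lines = 53 total lines.

53


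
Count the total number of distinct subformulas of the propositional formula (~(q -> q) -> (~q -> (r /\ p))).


Formula: (~(q -> q) -> (~q -> (r /\ p)))
Subformulas found:
  1. q
  2. r
  3. p
  4. ~q
  5. (q -> q)
  6. (r /\ p)
  7. ~(q -> q)
  8. (~q -> (r /\ p))
  9. (~(q -> q) -> (~q -> (r /\ p)))
Total distinct subformulas = 9

9


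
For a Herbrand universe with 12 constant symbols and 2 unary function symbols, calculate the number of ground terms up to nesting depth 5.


Herbrand terms by depth:
Depth 0: 12 constants
Depth 1: 24 new terms (running total: 36)
Depth 2: 48 new terms (running total: 84)
Depth 3: 96 new terms (running total: 180)
Depth 4: 192 new terms (running total: 372)
Depth 5: 384 new terms (running total: 756)
Total distinct ground terms = 756

756


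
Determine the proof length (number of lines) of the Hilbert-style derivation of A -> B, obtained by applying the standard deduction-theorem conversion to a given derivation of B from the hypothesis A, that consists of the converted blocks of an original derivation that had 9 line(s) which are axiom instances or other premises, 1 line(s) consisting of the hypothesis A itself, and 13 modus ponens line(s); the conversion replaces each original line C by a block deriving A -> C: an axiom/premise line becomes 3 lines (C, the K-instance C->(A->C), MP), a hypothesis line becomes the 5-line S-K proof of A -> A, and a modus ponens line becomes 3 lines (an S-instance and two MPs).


Deduction-theorem conversion, block by block:
- 9 axiom/premise lines -> 3 lines each = 27
- 1 hypothesis lines -> 5 lines each (identity proof A->A) = 5
- 13 MP lines -> 3 lines each (S-instance, MP, MP) = 39
Total = 27 + 5 + 39 = 71 lines.

71


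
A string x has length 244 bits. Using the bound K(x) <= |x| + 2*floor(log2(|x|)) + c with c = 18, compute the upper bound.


floor(log2(244)) = 7
2 * 7 = 14
K(x) <= 244 + 14 + 18 = 276

276


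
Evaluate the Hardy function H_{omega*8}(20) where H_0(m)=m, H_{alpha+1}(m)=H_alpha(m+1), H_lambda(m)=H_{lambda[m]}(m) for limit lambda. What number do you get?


H_{omega*8}(20):
For the Hardy hierarchy, H_{omega*k}(n) = 2^k * n.
2^8 = 256.
256 * 20 = 5120

5120


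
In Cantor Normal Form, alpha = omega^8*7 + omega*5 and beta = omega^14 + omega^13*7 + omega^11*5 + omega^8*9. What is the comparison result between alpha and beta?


Compare term by term from highest exponent:
alpha = omega^8*7 + omega*5
beta = omega^14 + omega^13*7 + omega^11*5 + omega^8*9
Term 1: alpha has omega^8*7, beta has omega^14*1
Term 2: alpha has omega^1*5, beta has omega^13*7
Term 3: alpha has omega^0*0, beta has omega^11*5
Term 4: alpha has omega^0*0, beta has omega^8*9
Result: alpha < beta

alpha < beta


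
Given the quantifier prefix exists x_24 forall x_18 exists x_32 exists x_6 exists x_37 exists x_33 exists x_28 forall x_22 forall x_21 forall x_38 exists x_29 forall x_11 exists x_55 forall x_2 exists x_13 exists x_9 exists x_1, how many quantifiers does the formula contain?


Quantifier prefix has 17 quantifier symbols.
Quantifier depth = 17

17


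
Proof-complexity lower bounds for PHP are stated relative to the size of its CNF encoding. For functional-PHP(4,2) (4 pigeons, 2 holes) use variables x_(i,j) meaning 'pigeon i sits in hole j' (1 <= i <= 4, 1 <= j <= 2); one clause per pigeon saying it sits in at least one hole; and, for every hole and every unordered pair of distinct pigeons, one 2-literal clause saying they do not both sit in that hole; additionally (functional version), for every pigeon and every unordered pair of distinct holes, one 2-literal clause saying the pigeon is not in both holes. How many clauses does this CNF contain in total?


functional-PHP(4,2): 4 pigeons, 2 holes, 4*2 = 8 variables.
- pigeon clauses: one per pigeon -> 4 clauses
- hole clauses: 2 holes * C(4,2) = 2 * 6 -> 12 clauses
- functional clauses: 4 pigeons * C(2,2) = 4 * 1 -> 4 clauses
Total clauses = 4 + 12 + 4 = 20

20


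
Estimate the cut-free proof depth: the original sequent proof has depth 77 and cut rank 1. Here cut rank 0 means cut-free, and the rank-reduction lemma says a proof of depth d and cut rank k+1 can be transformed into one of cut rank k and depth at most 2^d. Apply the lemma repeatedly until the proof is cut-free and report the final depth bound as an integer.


Each rank reduction sends depth d to at most 2^d; cut rank r needs r reductions.
2_0(77) = 77
2_1(77) = 2^77 = 151115727451828646838272
Cut-free depth bound = 151115727451828646838272

151115727451828646838272


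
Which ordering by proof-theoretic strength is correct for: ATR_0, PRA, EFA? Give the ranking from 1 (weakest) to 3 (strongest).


Ordering by consistency strength:
1. EFA
2. PRA
3. ATR_0


ATR_0=3, PRA=2, EFA=1


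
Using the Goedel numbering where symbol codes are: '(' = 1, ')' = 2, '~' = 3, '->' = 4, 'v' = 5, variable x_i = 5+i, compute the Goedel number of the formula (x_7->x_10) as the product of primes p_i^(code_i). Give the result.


Formula: (x_7->x_10)
Symbol codes: [1, 12, 4, 15, 2]
Primes: [2, 3, 5, 7, 11]
p_1^1 = 2^1 = 2
p_2^12 = 3^12 = 531441
p_3^4 = 5^4 = 625
p_4^15 = 7^15 = 4747561509943
p_5^2 = 11^2 = 121
Product = 381611136506349701778750

381611136506349701778750


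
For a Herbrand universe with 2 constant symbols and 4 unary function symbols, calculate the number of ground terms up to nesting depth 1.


Herbrand terms by depth:
Depth 0: 2 constants
Depth 1: 8 new terms (running total: 10)
Total distinct ground terms = 10

10


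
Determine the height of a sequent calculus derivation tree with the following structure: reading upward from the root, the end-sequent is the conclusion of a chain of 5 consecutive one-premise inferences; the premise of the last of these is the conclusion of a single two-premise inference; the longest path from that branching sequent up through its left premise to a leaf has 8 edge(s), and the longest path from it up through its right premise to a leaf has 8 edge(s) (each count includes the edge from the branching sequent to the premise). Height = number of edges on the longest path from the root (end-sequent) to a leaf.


Longest path through the left premise: 8 edges (measured from the branching sequent)
Longest path through the right premise: 8 edges
Height of the subtree rooted at the branching sequent: max(8, 8) = 8
The branching sequent sits 5 edges above the root (the chain of one-premise inferences), so height = 8 + 5 = 13

13


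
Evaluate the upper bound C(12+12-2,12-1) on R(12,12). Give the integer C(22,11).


R(12,12) <= C(12+12-2, 12-1) = C(22, 11)
C(22, 11) = 22! / (11! * 11!)
= 705432

705432


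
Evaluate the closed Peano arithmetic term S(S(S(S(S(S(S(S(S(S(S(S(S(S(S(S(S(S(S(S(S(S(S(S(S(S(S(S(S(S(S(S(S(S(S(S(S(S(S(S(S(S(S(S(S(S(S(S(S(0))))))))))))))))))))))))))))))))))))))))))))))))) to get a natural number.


Counting successors applied to 0:
49 applications of S to 0 = 49

49


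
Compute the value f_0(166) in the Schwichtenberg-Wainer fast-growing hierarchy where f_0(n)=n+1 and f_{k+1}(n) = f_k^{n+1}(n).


f_0(166) = 166 + 1 = 167

167


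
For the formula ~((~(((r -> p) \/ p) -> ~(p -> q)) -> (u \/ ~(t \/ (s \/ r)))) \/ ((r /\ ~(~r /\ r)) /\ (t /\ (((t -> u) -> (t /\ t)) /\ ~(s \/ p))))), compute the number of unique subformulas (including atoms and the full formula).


Formula: ~((~(((r -> p) \/ p) -> ~(p -> q)) -> (u \/ ~(t \/ (s \/ r)))) \/ ((r /\ ~(~r /\ r)) /\ (t /\ (((t -> u) -> (t /\ t)) /\ ~(s \/ p)))))
Subformulas found:
  1. r
  2. q
  3. u
  4. s
  5. t
  6. p
  7. ~r
  8. (s \/ r)
  9. (r -> p)
  10. (t -> u)
  11. (t /\ t)
  12. (s \/ p)
  13. (p -> q)
  14. (~r /\ r)
  15. ~(s \/ p)
  16. ~(p -> q)
  17. ~(~r /\ r)
  18. ((r -> p) \/ p)
  19. (t \/ (s \/ r))
  20. ~(t \/ (s \/ r))
  21. (r /\ ~(~r /\ r))
  22. ((t -> u) -> (t /\ t))
  23. (u \/ ~(t \/ (s \/ r)))
  24. (((r -> p) \/ p) -> ~(p -> q))
  25. ~(((r -> p) \/ p) -> ~(p -> q))
  26. (((t -> u) -> (t /\ t)) /\ ~(s \/ p))
  27. (t /\ (((t -> u) -> (t /\ t)) /\ ~(s \/ p)))
  28. (~(((r -> p) \/ p) -> ~(p -> q)) -> (u \/ ~(t \/ (s \/ r))))
  29. ((r /\ ~(~r /\ r)) /\ (t /\ (((t -> u) -> (t /\ t)) /\ ~(s \/ p))))
  30. ((~(((r -> p) \/ p) -> ~(p -> q)) -> (u \/ ~(t \/ (s \/ r)))) \/ ((r /\ ~(~r /\ r)) /\ (t /\ (((t -> u) -> (t /\ t)) /\ ~(s \/ p)))))
  31. ~((~(((r -> p) \/ p) -> ~(p -> q)) -> (u \/ ~(t \/ (s \/ r)))) \/ ((r /\ ~(~r /\ r)) /\ (t /\ (((t -> u) -> (t /\ t)) /\ ~(s \/ p)))))
Total distinct subformulas = 31

31


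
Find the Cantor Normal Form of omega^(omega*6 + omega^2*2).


omega^(omega*6 + omega^2*2):
In ordinal addition a term is absorbed by a following term of strictly larger exponent: 1 < 2, so omega*6 + omega^2*2 = omega^2*2.
omega raised to a CNF ordinal is a single CNF term: Result = omega^(omega^2*2)

omega^(omega^2*2)


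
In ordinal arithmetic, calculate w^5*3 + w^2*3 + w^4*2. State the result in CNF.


Ordinal addition (w^5*3 + w^2*3) + w^4*2:
alpha's leading term has exponent 5 > beta's exponent 4, so it survives.
alpha's tail term has exponent 2 < beta's exponent 4, so it is absorbed by beta.
In ordinal addition, any term followed by a strictly larger-exponent term is absorbed.
Result = w^5*3 + w^4*2

w^5*3 + w^4*2


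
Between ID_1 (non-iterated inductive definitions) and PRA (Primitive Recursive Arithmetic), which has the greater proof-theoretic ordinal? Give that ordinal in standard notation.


Proof-theoretic ordinal of ID_1 (non-iterated inductive definitions): psi_0(epsilon_{Omega+1})
Proof-theoretic ordinal of PRA (Primitive Recursive Arithmetic): omega^omega
Comparing: omega^omega < psi_0(epsilon_{Omega+1}).
The larger ordinal is psi_0(epsilon_{Omega+1}) (from ID_1 (non-iterated inductive definitions)).

psi_0(epsilon_{Omega+1})


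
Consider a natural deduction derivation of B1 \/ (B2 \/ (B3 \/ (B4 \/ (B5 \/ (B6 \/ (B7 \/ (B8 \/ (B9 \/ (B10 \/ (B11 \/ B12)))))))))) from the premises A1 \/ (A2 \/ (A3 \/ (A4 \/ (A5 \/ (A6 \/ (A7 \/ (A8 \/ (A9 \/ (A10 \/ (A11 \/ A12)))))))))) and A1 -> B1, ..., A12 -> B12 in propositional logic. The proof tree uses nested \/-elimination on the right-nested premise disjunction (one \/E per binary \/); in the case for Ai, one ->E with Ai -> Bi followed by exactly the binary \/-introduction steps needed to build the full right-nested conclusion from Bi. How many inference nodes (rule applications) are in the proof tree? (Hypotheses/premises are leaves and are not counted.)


Constructive dilemma with 12 branches, all disjunctions right-nested:
- \/E: the premise has 11 binary \/, each eliminated once: 11 nodes.
- ->E: one per case (Ai with Ai -> Bi gives Bi): 12 nodes.
- \/I: in case i < n, Bi needs 1 step to form Bi \/ (B(i+1) \/ ...) and then i-1 steps to prepend B(i-1), ..., B1, i.e. i steps; in case i = n, B12 needs 11 prepend steps.
  \/I total = (1 + 2 + ... + 11) + 11 = 66 + 11 = 77 nodes.
Total = 11 + 12 + 77 = 100

100


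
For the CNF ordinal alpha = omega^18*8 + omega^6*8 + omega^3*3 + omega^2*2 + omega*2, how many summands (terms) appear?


CNF: omega^18*8 + omega^6*8 + omega^3*3 + omega^2*2 + omega*2
Count the summands separated by '+':
  term 1: omega^18*8
  term 2: omega^6*8
  term 3: omega^3*3
  term 4: omega^2*2
  term 5: omega*2
Total terms = 5

5


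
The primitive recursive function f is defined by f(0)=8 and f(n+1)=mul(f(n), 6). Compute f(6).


f(0) = 8
f(1) = mul(f(0), 6) = mul(8, 6) = 48
f(2) = mul(f(1), 6) = mul(48, 6) = 288
f(3) = mul(f(2), 6) = mul(288, 6) = 1728
f(4) = mul(f(3), 6) = mul(1728, 6) = 10368
f(5) = mul(f(4), 6) = mul(10368, 6) = 62208
f(6) = mul(f(5), 6) = mul(62208, 6) = 373248


373248


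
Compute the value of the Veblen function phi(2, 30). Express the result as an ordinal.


phi(2, 30):
phi(2, beta) = zeta_beta (the beta-th zeta number, fixed point of epsilon).
phi(2, 30) = zeta_30

zeta_30


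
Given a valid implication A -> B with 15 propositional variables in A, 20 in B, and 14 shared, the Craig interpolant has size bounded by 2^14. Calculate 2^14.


Shared atoms = 14
Craig interpolant size bound = 2^14
= 16384

16384


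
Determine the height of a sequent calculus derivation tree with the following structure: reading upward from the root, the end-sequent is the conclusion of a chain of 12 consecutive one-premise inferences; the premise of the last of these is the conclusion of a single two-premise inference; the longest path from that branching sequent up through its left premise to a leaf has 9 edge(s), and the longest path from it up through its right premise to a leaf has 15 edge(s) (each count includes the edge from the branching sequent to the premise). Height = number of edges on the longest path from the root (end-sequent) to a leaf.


Longest path through the left premise: 9 edges (measured from the branching sequent)
Longest path through the right premise: 15 edges
Height of the subtree rooted at the branching sequent: max(9, 15) = 15
The branching sequent sits 12 edges above the root (the chain of one-premise inferences), so height = 15 + 12 = 27

27


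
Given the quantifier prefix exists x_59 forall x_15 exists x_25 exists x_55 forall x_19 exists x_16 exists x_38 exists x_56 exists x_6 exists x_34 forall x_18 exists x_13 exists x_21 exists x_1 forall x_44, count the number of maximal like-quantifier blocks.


Alternations = 7.
Blocks = alternations + 1 = 8

8


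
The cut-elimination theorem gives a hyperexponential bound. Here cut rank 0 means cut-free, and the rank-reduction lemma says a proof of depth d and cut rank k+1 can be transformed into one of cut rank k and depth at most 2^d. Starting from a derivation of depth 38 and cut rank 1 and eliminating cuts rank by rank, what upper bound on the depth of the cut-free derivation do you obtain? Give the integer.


Each rank reduction sends depth d to at most 2^d; cut rank r needs r reductions.
2_0(38) = 38
2_1(38) = 2^38 = 274877906944
Cut-free depth bound = 274877906944

274877906944


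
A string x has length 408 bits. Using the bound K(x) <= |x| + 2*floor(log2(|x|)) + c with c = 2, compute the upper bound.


floor(log2(408)) = 8
2 * 8 = 16
K(x) <= 408 + 16 + 2 = 426

426


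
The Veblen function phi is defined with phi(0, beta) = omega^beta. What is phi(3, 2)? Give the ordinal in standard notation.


phi(3, 2):
phi(3, beta) = eta_beta (the beta-th eta number, fixed point of zeta).
phi(3, 2) = eta_2

eta_2


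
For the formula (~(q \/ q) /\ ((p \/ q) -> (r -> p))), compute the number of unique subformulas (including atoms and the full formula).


Formula: (~(q \/ q) /\ ((p \/ q) -> (r -> p)))
Subformulas found:
  1. q
  2. r
  3. p
  4. (p \/ q)
  5. (r -> p)
  6. (q \/ q)
  7. ~(q \/ q)
  8. ((p \/ q) -> (r -> p))
  9. (~(q \/ q) /\ ((p \/ q) -> (r -> p)))
Total distinct subformulas = 9

9


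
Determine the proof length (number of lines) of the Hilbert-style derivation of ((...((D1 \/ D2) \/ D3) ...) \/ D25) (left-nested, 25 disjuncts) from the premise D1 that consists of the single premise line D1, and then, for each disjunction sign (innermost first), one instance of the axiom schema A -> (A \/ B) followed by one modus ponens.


Building the left-nested 25-ary disjunction from D1:
- 1 premise line (D1)
- 25 disjuncts means 24 disjunction signs; each needs 1 axiom instance + 1 MP = 2 lines: 2 * 24 = 48
Total = 1 + 48 = 49 lines.

49


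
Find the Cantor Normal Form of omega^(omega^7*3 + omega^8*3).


omega^(omega^7*3 + omega^8*3):
In ordinal addition a term is absorbed by a following term of strictly larger exponent: 7 < 8, so omega^7*3 + omega^8*3 = omega^8*3.
omega raised to a CNF ordinal is a single CNF term: Result = omega^(omega^8*3)

omega^(omega^8*3)


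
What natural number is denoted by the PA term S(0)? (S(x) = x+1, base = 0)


Counting successors applied to 0:
1 applications of S to 0 = 1

1


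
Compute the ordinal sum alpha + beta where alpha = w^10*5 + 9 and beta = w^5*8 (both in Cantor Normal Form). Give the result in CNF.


Ordinal addition (w^10*5 + 9) + w^5*8:
alpha's leading term has exponent 10 > beta's exponent 5, so it survives.
alpha's tail term has exponent 0 < beta's exponent 5, so it is absorbed by beta.
In ordinal addition, any term followed by a strictly larger-exponent term is absorbed.
Result = w^10*5 + w^5*8

w^10*5 + w^5*8


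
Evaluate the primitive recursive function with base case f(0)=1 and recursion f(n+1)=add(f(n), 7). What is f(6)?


f(0) = 1
f(1) = add(f(0), 7) = add(1, 7) = 8
f(2) = add(f(1), 7) = add(8, 7) = 15
f(3) = add(f(2), 7) = add(15, 7) = 22
f(4) = add(f(3), 7) = add(22, 7) = 29
f(5) = add(f(4), 7) = add(29, 7) = 36
f(6) = add(f(5), 7) = add(36, 7) = 43


43


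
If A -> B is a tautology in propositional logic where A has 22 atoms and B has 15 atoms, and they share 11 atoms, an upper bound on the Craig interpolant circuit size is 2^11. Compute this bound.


Shared atoms = 11
Craig interpolant size bound = 2^11
= 2048

2048


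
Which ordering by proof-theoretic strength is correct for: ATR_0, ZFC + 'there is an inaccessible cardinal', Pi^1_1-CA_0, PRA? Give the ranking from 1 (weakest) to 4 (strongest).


Ordering by consistency strength:
1. PRA
2. ATR_0
3. Pi^1_1-CA_0
4. ZFC + 'there is an inaccessible cardinal'


ATR_0=2, ZFC + 'there is an inaccessible cardinal'=4, Pi^1_1-CA_0=3, PRA=1


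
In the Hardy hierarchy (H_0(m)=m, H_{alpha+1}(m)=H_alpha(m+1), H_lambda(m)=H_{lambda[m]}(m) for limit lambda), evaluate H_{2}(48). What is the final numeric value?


H_2(48):
For finite ordinals k, H_k(n) = n + k (each successor step adds 1).
H_2(48) = 48 + 2 = 50

50


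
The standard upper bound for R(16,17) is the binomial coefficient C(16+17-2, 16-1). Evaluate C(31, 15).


R(16,17) <= C(16+17-2, 16-1) = C(31, 15)
C(31, 15) = 31! / (15! * 16!)
= 300540195

300540195


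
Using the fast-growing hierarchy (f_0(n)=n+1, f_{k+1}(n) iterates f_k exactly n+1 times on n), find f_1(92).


f_1(92) = f_0^93(92)
f_0 adds 1 each time, applied 93 times.
f_1(92) = 92 + 93 = 185

185


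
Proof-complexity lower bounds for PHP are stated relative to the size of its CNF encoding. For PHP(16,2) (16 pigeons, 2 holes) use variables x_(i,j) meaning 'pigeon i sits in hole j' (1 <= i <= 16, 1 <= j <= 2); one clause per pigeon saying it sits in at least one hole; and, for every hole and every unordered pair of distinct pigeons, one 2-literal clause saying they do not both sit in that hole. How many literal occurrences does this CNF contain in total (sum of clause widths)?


PHP(16,2): 16 pigeons, 2 holes, 16*2 = 32 variables.
- pigeon clauses: one per pigeon -> 16 clauses of width 2 -> 32 literals
- hole clauses: 2 holes * C(16,2) = 2 * 120 -> 240 clauses of width 2 -> 480 literals
Total literal occurrences = 32 + 480 = 512

512


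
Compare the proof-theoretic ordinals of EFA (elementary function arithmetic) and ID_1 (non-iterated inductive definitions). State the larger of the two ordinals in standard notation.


Proof-theoretic ordinal of EFA (elementary function arithmetic): omega^3
Proof-theoretic ordinal of ID_1 (non-iterated inductive definitions): psi_0(epsilon_{Omega+1})
Comparing: omega^3 < psi_0(epsilon_{Omega+1}).
The larger ordinal is psi_0(epsilon_{Omega+1}) (from ID_1 (non-iterated inductive definitions)).

psi_0(epsilon_{Omega+1})


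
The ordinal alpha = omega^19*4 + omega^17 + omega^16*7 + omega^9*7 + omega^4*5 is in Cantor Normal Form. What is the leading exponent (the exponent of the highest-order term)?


CNF: omega^19*4 + omega^17 + omega^16*7 + omega^9*7 + omega^4*5
The leading term is omega^19*4, which has exponent 19.

19


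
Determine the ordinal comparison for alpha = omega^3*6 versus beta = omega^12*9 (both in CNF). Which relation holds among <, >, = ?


Compare term by term from highest exponent:
alpha = omega^3*6
beta = omega^12*9
Term 1: alpha has omega^3*6, beta has omega^12*9
Result: alpha < beta

alpha < beta


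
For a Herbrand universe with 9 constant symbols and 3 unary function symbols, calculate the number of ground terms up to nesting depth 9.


Herbrand terms by depth:
Depth 0: 9 constants
Depth 1: 27 new terms (running total: 36)
Depth 2: 81 new terms (running total: 117)
Depth 3: 243 new terms (running total: 360)
Depth 4: 729 new terms (running total: 1089)
Depth 5: 2187 new terms (running total: 3276)
Depth 6: 6561 new terms (running total: 9837)
Depth 7: 19683 new terms (running total: 29520)
Depth 8: 59049 new terms (running total: 88569)
Depth 9: 177147 new terms (running total: 265716)
Total distinct ground terms = 265716

265716


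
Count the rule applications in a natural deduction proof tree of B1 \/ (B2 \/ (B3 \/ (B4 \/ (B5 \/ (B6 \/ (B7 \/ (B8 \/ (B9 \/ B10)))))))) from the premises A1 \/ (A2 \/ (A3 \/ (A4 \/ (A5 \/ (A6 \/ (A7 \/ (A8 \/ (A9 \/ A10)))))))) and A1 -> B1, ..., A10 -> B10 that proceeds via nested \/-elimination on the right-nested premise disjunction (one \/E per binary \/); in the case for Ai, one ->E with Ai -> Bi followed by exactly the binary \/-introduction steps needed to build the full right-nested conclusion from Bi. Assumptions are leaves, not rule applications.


Constructive dilemma with 10 branches, all disjunctions right-nested:
- \/E: the premise has 9 binary \/, each eliminated once: 9 nodes.
- ->E: one per case (Ai with Ai -> Bi gives Bi): 10 nodes.
- \/I: in case i < n, Bi needs 1 step to form Bi \/ (B(i+1) \/ ...) and then i-1 steps to prepend B(i-1), ..., B1, i.e. i steps; in case i = n, B10 needs 9 prepend steps.
  \/I total = (1 + 2 + ... + 9) + 9 = 45 + 9 = 54 nodes.
Total = 9 + 10 + 54 = 73

73


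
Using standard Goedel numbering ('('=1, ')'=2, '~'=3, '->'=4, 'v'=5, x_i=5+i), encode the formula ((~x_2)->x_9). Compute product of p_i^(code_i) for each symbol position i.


Formula: ((~x_2)->x_9)
Symbol codes: [1, 1, 3, 7, 2, 4, 14, 2]
Primes: [2, 3, 5, 7, 11, 13, 17, 19]
p_1^1 = 2^1 = 2
p_2^1 = 3^1 = 3
p_3^3 = 5^3 = 125
p_4^7 = 7^7 = 823543
p_5^2 = 11^2 = 121
p_6^4 = 13^4 = 28561
p_7^14 = 17^14 = 168377826559400929
p_8^2 = 19^2 = 361
Product = 129747328427105627755645828695245250

129747328427105627755645828695245250


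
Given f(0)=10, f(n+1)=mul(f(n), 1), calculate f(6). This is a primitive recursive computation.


f(0) = 10
f(1) = mul(f(0), 1) = mul(10, 1) = 10
f(2) = mul(f(1), 1) = mul(10, 1) = 10
f(3) = mul(f(2), 1) = mul(10, 1) = 10
f(4) = mul(f(3), 1) = mul(10, 1) = 10
f(5) = mul(f(4), 1) = mul(10, 1) = 10
f(6) = mul(f(5), 1) = mul(10, 1) = 10


10


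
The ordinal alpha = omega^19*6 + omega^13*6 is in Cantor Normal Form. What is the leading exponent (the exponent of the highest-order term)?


CNF: omega^19*6 + omega^13*6
The leading term is omega^19*6, which has exponent 19.

19


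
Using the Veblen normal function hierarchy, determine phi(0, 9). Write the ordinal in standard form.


phi(0, 9):
phi(0, beta) = omega^beta by definition.
phi(0, 9) = omega^9

omega^9


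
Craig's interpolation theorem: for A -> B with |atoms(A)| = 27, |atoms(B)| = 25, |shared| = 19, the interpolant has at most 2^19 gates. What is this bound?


Shared atoms = 19
Craig interpolant size bound = 2^19
= 524288

524288


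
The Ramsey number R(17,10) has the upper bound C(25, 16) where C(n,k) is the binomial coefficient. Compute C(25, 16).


R(17,10) <= C(17+10-2, 17-1) = C(25, 16)
C(25, 16) = 25! / (16! * 9!)
= 2042975

2042975


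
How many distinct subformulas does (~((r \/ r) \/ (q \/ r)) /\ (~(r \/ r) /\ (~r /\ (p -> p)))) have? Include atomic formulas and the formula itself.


Formula: (~((r \/ r) \/ (q \/ r)) /\ (~(r \/ r) /\ (~r /\ (p -> p))))
Subformulas found:
  1. q
  2. r
  3. p
  4. ~r
  5. (r \/ r)
  6. (q \/ r)
  7. (p -> p)
  8. ~(r \/ r)
  9. (~r /\ (p -> p))
  10. ((r \/ r) \/ (q \/ r))
  11. ~((r \/ r) \/ (q \/ r))
  12. (~(r \/ r) /\ (~r /\ (p -> p)))
  13. (~((r \/ r) \/ (q \/ r)) /\ (~(r \/ r) /\ (~r /\ (p -> p))))
Total distinct subformulas = 13

13


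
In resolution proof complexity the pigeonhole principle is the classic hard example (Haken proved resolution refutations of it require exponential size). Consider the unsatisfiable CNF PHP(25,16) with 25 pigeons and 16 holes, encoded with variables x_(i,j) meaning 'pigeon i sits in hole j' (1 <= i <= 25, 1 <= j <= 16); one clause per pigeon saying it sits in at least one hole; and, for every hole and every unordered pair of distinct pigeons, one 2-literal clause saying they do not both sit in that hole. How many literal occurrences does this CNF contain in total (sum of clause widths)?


PHP(25,16): 25 pigeons, 16 holes, 25*16 = 400 variables.
- pigeon clauses: one per pigeon -> 25 clauses of width 16 -> 400 literals
- hole clauses: 16 holes * C(25,2) = 16 * 300 -> 4800 clauses of width 2 -> 9600 literals
Total literal occurrences = 400 + 9600 = 10000

10000


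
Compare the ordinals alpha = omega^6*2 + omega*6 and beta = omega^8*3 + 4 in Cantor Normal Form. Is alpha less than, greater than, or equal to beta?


Compare term by term from highest exponent:
alpha = omega^6*2 + omega*6
beta = omega^8*3 + 4
Term 1: alpha has omega^6*2, beta has omega^8*3
Term 2: alpha has omega^1*6, beta has omega^0*4
Result: alpha < beta

alpha < beta


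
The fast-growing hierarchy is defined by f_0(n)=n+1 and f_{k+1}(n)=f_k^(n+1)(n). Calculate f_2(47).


f_2(47) = f_1^48(47)
f_1(m) = 2m + 1.
Iterating: f_1^k(n) = 2^k*(n+1) - 1.
f_2(47) = 2^48*(47+1) - 1 = 281474976710656*48 - 1 = 13510798882111487

13510798882111487


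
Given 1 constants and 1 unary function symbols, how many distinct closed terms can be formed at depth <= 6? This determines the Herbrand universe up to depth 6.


Herbrand terms by depth:
Depth 0: 1 constants
Depth 1: 1 new terms (running total: 2)
Depth 2: 1 new terms (running total: 3)
Depth 3: 1 new terms (running total: 4)
Depth 4: 1 new terms (running total: 5)
Depth 5: 1 new terms (running total: 6)
Depth 6: 1 new terms (running total: 7)
Total distinct ground terms = 7

7


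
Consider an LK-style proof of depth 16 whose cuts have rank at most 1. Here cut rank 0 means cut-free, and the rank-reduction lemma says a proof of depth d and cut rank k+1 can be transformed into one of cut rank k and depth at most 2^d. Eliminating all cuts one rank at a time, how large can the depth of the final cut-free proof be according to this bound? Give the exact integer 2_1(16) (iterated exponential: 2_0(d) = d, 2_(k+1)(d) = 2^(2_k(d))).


Each rank reduction sends depth d to at most 2^d; cut rank r needs r reductions.
2_0(16) = 16
2_1(16) = 2^16 = 65536
Cut-free depth bound = 65536

65536


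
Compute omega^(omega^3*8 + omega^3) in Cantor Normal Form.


omega^(omega^3*8 + omega^3):
Both terms of the exponent have the same exponent 3, so they merge: omega^3*8 + omega^3 = omega^3*(8+1) = omega^3*9.
omega raised to a CNF ordinal is a single CNF term: Result = omega^(omega^3*9)

omega^(omega^3*9)


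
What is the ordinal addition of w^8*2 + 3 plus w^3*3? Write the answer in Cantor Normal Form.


Ordinal addition (w^8*2 + 3) + w^3*3:
alpha's leading term has exponent 8 > beta's exponent 3, so it survives.
alpha's tail term has exponent 0 < beta's exponent 3, so it is absorbed by beta.
In ordinal addition, any term followed by a strictly larger-exponent term is absorbed.
Result = w^8*2 + w^3*3

w^8*2 + w^3*3


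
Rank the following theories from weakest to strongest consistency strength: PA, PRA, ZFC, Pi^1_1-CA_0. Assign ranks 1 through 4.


Ordering by consistency strength:
1. PRA
2. PA
3. Pi^1_1-CA_0
4. ZFC


PA=2, PRA=1, ZFC=4, Pi^1_1-CA_0=3


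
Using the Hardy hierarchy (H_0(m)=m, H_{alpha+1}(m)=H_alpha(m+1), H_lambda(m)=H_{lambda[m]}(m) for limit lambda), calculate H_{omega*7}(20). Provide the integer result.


H_{omega*7}(20):
For the Hardy hierarchy, H_{omega*k}(n) = 2^k * n.
2^7 = 128.
128 * 20 = 2560

2560


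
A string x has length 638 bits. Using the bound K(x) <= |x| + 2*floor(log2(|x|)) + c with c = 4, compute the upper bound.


floor(log2(638)) = 9
2 * 9 = 18
K(x) <= 638 + 18 + 4 = 660

660


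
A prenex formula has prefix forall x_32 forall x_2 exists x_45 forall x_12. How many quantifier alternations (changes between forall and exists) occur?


Walk the prefix and count type changes:
  position 1: forall -> forall
  position 2: forall -> exists <-- alternation
  position 3: exists -> forall <-- alternation
Total alternations = 2

2


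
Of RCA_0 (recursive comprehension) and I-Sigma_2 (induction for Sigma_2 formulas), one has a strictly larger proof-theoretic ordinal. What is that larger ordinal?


Proof-theoretic ordinal of RCA_0 (recursive comprehension): omega^omega
Proof-theoretic ordinal of I-Sigma_2 (induction for Sigma_2 formulas): omega^(omega^omega)
Comparing: omega^omega < omega^(omega^omega).
The larger ordinal is omega^(omega^omega) (from I-Sigma_2 (induction for Sigma_2 formulas)).

omega^(omega^omega)


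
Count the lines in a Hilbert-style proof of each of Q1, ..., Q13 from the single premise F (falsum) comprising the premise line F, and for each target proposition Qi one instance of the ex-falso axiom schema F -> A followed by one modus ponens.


Ex falso, line by line:
- 1 premise line (F)
- 13 targets, each needing 1 axiom instance (F -> Qi) + 1 MP = 2 lines: 2 * 13 = 26
Total = 1 + 26 = 27 lines.

27


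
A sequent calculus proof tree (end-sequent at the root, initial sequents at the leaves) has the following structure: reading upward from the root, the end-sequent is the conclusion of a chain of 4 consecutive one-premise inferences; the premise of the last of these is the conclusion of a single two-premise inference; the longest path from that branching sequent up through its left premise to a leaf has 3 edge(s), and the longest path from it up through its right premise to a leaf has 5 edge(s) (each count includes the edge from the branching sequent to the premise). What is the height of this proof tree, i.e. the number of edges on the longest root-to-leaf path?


Longest path through the left premise: 3 edges (measured from the branching sequent)
Longest path through the right premise: 5 edges
Height of the subtree rooted at the branching sequent: max(3, 5) = 5
The branching sequent sits 4 edges above the root (the chain of one-premise inferences), so height = 5 + 4 = 9

9


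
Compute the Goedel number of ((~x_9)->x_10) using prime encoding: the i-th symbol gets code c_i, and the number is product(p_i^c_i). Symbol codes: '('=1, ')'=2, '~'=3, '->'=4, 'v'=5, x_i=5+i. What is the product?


Formula: ((~x_9)->x_10)
Symbol codes: [1, 1, 3, 14, 2, 4, 15, 2]
Primes: [2, 3, 5, 7, 11, 13, 17, 19]
p_1^1 = 2^1 = 2
p_2^1 = 3^1 = 3
p_3^3 = 5^3 = 125
p_4^14 = 7^14 = 678223072849
p_5^2 = 11^2 = 121
p_6^4 = 13^4 = 28561
p_7^15 = 17^15 = 2862423051509815793
p_8^2 = 19^2 = 361
Product = 1816492569612345449979053155919862101652750

1816492569612345449979053155919862101652750


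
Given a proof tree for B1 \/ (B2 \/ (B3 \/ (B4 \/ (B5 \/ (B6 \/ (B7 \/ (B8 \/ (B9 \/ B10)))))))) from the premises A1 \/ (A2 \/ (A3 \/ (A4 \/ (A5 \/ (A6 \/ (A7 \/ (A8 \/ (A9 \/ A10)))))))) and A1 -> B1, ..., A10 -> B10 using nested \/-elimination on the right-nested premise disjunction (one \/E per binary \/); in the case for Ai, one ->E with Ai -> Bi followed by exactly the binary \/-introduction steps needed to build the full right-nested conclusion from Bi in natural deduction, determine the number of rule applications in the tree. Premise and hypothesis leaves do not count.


Constructive dilemma with 10 branches, all disjunctions right-nested:
- \/E: the premise has 9 binary \/, each eliminated once: 9 nodes.
- ->E: one per case (Ai with Ai -> Bi gives Bi): 10 nodes.
- \/I: in case i < n, Bi needs 1 step to form Bi \/ (B(i+1) \/ ...) and then i-1 steps to prepend B(i-1), ..., B1, i.e. i steps; in case i = n, B10 needs 9 prepend steps.
  \/I total = (1 + 2 + ... + 9) + 9 = 45 + 9 = 54 nodes.
Total = 9 + 10 + 54 = 73

73
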